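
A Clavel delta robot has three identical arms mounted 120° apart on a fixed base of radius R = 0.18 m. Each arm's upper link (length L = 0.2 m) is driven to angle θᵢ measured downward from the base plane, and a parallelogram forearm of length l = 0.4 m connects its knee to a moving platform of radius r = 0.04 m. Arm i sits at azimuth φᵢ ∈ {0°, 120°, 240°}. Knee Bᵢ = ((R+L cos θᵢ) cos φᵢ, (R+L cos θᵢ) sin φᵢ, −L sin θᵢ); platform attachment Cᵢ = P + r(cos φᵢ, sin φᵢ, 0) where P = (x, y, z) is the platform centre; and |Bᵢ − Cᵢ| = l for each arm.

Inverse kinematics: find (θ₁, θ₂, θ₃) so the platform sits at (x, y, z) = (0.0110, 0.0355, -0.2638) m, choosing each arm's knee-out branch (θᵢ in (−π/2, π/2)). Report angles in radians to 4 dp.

φ1=0.0° → target in arm frame (0.0110, 0.0355)
  A=0.1290, B=-0.2638, C=(l²−L²−A²−y'²−z²)/(2L)=0.0813
  θ1 = atan2(B,A) + arccos(C/0.2937) = 0.1744
φ2=120.0° → target in arm frame (0.0252, -0.0273)
  e−x'=0.1148;  (l²−L²−(e−x')²−y'²−z²)/2L = 0.0912
  γ=atan2(-0.2638,0.1148)=-1.1605;  ψ=arccos(0.3172)=1.2481;  θ2=γ+ψ≈0.0876
φ3=240.0° → target in arm frame (-0.0362, -0.0082)
  A cos θ + B sin θ = C:  0.1762·cos θ + -0.2638·sin θ = 0.0482
  γ=atan2(-0.2638,0.1762)=-0.9818;  ψ=arccos(0.1519)=1.4183;  θ3=γ+ψ≈0.4365

θ₁ = 0.1744, θ₂ = 0.0876, θ₃ = 0.4365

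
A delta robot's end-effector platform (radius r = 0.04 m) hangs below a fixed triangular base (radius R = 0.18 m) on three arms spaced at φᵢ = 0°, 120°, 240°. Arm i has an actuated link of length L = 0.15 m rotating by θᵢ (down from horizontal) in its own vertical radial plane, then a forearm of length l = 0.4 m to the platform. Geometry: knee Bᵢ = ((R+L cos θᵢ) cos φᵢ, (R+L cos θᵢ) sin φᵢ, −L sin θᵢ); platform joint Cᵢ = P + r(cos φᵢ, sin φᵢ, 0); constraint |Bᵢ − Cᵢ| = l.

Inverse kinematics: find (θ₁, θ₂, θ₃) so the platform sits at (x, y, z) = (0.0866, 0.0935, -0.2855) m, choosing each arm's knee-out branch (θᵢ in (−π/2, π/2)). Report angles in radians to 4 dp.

θ₁ = -0.3497, θ₂ = 0.0000, θ₃ = 0.8727

rotate P by −φ1: (0.0866, 0.0935, -0.2855)
  A=0.0534, B=-0.2855, C=(l²−L²−A²−y'²−z²)/(2L)=0.1480
  √(A²+B²)=0.2905;  θ1 = -1.3859+1.0362 ≈ -0.3497
φ2=120.0° → target in arm frame (0.0377, -0.1217)
  A cos θ + B sin θ = C:  0.1023·cos θ + -0.2855·sin θ = 0.1023
  √(A²+B²)=0.3033;  θ2 = -1.2266+1.2267 ≈ 0.0000
rotate P by −φ3: (-0.1243, 0.0282, -0.2855)
  A cos θ + B sin θ = C:  0.2643·cos θ + -0.2855·sin θ = -0.0488
  √(A²+B²)=0.3890;  θ3 = -0.8240+1.6966 ≈ 0.8727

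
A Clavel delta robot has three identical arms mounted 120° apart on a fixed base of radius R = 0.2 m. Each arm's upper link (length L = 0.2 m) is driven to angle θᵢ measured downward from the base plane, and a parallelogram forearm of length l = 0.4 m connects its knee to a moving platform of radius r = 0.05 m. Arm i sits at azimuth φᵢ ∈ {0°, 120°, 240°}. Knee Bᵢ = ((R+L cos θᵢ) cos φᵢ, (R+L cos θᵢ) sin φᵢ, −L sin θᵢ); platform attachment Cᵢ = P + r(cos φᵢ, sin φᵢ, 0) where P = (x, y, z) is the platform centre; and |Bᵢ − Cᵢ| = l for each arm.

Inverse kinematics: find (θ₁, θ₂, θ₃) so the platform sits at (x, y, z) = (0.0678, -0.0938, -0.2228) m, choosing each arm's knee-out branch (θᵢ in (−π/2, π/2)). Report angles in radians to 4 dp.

φ1=0.0° → target in arm frame (0.0678, -0.0938)
  A cos θ + B sin θ = C:  0.0822·cos θ + -0.2228·sin θ = 0.1370
  γ=atan2(-0.2228,0.0822)=-1.2173;  ψ=arccos(0.5769)=0.9558;  θ1=γ+ψ≈-0.2615
rotate P by −φ2: (-0.1151, -0.0118, -0.2228)
  A=0.2651, B=-0.2228, C=(l²−L²−A²−y'²−z²)/(2L)=-0.0002
  θ2 = atan2(B,A) + arccos(C/0.3463) = 0.8725
φ3=240.0° → target in arm frame (0.0473, 0.1056)
  A=0.1027, B=-0.2228, C=(l²−L²−A²−y'²−z²)/(2L)=0.1217
  √(A²+B²)=0.2453;  θ3 = -1.1390+1.0519 ≈ -0.0871

θ₁ = -0.2615, θ₂ = 0.8725, θ₃ = -0.0871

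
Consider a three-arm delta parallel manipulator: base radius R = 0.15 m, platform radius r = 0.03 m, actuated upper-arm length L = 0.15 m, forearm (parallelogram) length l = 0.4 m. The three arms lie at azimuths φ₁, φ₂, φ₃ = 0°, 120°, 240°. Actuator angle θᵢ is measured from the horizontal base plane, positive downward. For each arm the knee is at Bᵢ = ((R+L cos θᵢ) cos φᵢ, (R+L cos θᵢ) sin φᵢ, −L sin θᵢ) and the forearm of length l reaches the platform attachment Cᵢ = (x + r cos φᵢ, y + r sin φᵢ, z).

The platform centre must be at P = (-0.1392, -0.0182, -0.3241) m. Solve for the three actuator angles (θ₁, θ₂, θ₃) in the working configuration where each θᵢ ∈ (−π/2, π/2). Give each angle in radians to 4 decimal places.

arm 1 (φ=0.0°): x'=-0.1392, y'=-0.0182
  A=0.2592, B=-0.3241, C=(l²−L²−A²−y'²−z²)/(2L)=-0.1169
  γ=atan2(-0.3241,0.2592)=-0.8962;  ψ=arccos(-0.2816)=1.8562;  θ1=γ+ψ≈0.9600
rotate P by −φ2: (0.0538, 0.1297, -0.3241)
  e−x'=0.0662;  (l²−L²−(e−x')²−y'²−z²)/2L = 0.0376
  θ2 = atan2(B,A) + arccos(C/0.3308) = 0.0875
rotate P by −φ3: (0.0854, -0.1115, -0.3241)
  e−x'=0.0346;  (l²−L²−(e−x')²−y'²−z²)/2L = 0.0628
  √(A²+B²)=0.3259;  θ3 = -1.4643+1.3769 ≈ -0.0874

θ₁ = 0.9600, θ₂ = 0.0875, θ₃ = -0.0874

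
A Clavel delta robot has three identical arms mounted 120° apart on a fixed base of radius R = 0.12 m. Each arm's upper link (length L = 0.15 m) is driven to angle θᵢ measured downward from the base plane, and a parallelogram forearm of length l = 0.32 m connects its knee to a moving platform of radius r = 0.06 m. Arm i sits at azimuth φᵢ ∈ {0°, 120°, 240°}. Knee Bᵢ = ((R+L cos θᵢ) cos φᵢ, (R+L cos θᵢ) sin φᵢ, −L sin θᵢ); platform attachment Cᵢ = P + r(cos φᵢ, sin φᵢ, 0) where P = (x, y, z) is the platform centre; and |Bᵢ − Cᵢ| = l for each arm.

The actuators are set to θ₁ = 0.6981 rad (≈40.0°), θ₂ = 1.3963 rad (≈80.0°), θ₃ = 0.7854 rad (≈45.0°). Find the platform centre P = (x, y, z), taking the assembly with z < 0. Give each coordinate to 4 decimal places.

arm 1 at φ=0.0°: (R−r)+L cos θ1 = 0.1749;  S1 = (0.1749, 0.0000, -0.0964)
S2 = (0.0860·cos120.0°, 0.0860·sin120.0°, -0.1477) = (-0.0430, 0.0745, -0.1477)
S3 = (0.1661·cos240.0°, 0.1661·sin240.0°, -0.1061) = (-0.0830, -0.1438, -0.1061)
eliminate P² terms by subtracting sphere 1 from 2 and 3
[-0.4359 0.1490 -0.1026]·P = -0.0107;  [-0.5159 -0.2876 -0.0193]·P = -0.0011
det = 0.2023;  x = 0.0159+-0.1602z,  y = -0.0249+0.2201z
into |P−S₁|² = l²: 1.0741z² + 0.2328z + -0.0672 = 0;  Δ = 0.3430;  z = -0.3810 or 0.1643 → z<0 root = -0.3810
x = 0.0770, y = -0.1088

(0.0770, -0.1088, -0.3810)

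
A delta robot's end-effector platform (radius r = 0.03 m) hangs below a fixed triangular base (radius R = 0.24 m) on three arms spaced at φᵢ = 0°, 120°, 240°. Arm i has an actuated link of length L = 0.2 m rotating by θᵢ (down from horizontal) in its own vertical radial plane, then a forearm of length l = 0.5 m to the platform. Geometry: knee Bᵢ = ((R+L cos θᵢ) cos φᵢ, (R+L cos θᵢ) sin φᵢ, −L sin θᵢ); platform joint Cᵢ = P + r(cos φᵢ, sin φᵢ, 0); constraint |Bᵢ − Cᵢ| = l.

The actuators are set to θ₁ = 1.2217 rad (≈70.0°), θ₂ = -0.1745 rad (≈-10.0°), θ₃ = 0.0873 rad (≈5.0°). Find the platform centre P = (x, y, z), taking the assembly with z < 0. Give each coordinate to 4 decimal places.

centre 1 = (0.2784·cos0.0°, 0.2784·sin0.0°, -0.1879) = (0.2784, 0.0000, -0.1879)
centre 2 = (0.4070·cos120.0°, 0.4070·sin120.0°, 0.0347) = (-0.2035, 0.3524, 0.0347)
centre 3 = (0.4092·cos240.0°, 0.4092·sin240.0°, -0.0174) = (-0.2046, -0.3544, -0.0174)
eliminate P² terms by subtracting sphere 1 from 2 and 3
plane₁₂: -0.9638x+0.7049y+0.4453z = 0.0540
Cramer: x(z) = -0.0564+0.4076z;  y(z) = -0.0006-0.0744z
into |P−centre ₁|² = l²: 1.1717z² + 0.1030z + -0.1025 = 0;  Δ = 0.4912;  z = -0.3430 or 0.2551 → z<0 root = -0.3430
x = -0.1963, y = 0.0250

(-0.1963, 0.0250, -0.3430)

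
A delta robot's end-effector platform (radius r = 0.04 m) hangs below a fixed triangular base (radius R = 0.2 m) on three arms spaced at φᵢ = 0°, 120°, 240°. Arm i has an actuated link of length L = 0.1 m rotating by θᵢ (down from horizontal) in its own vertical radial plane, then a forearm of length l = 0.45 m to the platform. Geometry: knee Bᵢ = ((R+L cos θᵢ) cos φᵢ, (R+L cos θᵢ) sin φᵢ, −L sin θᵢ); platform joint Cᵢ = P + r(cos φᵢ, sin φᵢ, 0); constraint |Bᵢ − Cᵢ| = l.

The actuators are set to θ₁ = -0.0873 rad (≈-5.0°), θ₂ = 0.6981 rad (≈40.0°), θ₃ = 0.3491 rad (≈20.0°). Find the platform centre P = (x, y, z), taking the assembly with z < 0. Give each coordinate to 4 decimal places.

(0.0668, -0.0360, -0.3963)

S1 = (0.2596·cos0.0°, 0.2596·sin0.0°, 0.0087) = (0.2596, 0.0000, 0.0087)
arm 2 at φ=120.0°: ρ2 = 0.2366;  S2 = (-0.1183, 0.2049, -0.0643)
S3 = (0.2540·cos240.0°, 0.2540·sin240.0°, -0.0342) = (-0.1270, -0.2199, -0.0342)
eliminate P² terms by subtracting sphere 1 from 2 and 3
plane₁₂: -0.7558x+0.4098y+-0.1460z = -0.0074
Cramer: x(z) = 0.0061-0.1531z;  y(z) = -0.0067+0.0739z
sphere 1 gives Az²+Bz+C=0 with A=1.0289, B=0.0592, C=-0.1381;  B²−4AC=0.5720;  roots -0.3963, 0.3388;  negative root z = -0.3963
x = 0.0668, y = -0.0360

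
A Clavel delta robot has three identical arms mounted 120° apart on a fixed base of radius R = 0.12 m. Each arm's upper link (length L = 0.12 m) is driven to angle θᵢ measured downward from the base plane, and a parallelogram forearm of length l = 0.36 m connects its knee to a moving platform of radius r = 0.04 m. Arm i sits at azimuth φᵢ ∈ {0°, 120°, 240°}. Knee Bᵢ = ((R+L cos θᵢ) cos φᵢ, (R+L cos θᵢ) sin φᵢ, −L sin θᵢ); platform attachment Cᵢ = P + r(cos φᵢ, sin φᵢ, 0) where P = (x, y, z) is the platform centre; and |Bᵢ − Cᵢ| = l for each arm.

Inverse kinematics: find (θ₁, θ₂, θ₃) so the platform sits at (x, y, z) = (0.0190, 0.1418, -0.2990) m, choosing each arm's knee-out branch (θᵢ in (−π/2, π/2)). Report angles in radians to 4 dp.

rotate P by −φ1: (0.0190, 0.1418, -0.2990)
  e−x'=0.0610;  (l²−L²−(e−x')²−y'²−z²)/2L = 0.0082
  θ1 = atan2(B,A) + arccos(C/0.3052) = 0.1743
rotate P by −φ2: (0.1133, -0.0874, -0.2990)
  e−x'=-0.0333;  (l²−L²−(e−x')²−y'²−z²)/2L = 0.0711
  γ=atan2(-0.2990,-0.0333)=-1.6817;  ψ=arccos(0.2363)=1.3323;  θ2=γ+ψ≈-0.3494
arm 3 (φ=240.0°): x'=-0.1323, y'=-0.0544
  A cos θ + B sin θ = C:  0.2123·cos θ + -0.2990·sin θ = -0.0927
  θ3 = atan2(B,A) + arccos(C/0.3667) = 0.8729

θ₁ = 0.1743, θ₂ = -0.3494, θ₃ = 0.8729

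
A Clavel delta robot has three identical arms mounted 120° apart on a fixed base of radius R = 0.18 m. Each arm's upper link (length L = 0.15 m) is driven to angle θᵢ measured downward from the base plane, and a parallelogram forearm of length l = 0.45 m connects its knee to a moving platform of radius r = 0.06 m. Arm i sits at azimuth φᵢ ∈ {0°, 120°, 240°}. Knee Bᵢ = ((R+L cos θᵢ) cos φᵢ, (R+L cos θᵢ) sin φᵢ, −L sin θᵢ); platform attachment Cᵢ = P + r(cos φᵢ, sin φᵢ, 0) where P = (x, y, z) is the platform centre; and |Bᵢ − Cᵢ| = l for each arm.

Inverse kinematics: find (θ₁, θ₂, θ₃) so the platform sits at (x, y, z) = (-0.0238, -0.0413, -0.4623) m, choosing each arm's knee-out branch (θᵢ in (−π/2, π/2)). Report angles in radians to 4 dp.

φ1=0.0° → target in arm frame (-0.0238, -0.0413)
  e−x'=0.1438;  (l²−L²−(e−x')²−y'²−z²)/2L = -0.1870
  θ1 = atan2(B,A) + arccos(C/0.4841) = 0.6982
φ2=120.0° → target in arm frame (-0.0239, 0.0413)
  e−x'=0.1439;  (l²−L²−(e−x')²−y'²−z²)/2L = -0.1871
  γ=atan2(-0.4623,0.1439)=-1.2691;  ψ=arccos(-0.3864)=1.9675;  θ2=γ+ψ≈0.6984
arm 3 (φ=240.0°): x'=0.0477, y'=0.0000
  e−x'=0.0723;  (l²−L²−(e−x')²−y'²−z²)/2L = -0.1298
  √(A²+B²)=0.4679;  θ3 = -1.4156+1.8520 ≈ 0.4364

θ₁ = 0.6982, θ₂ = 0.6984, θ₃ = 0.4364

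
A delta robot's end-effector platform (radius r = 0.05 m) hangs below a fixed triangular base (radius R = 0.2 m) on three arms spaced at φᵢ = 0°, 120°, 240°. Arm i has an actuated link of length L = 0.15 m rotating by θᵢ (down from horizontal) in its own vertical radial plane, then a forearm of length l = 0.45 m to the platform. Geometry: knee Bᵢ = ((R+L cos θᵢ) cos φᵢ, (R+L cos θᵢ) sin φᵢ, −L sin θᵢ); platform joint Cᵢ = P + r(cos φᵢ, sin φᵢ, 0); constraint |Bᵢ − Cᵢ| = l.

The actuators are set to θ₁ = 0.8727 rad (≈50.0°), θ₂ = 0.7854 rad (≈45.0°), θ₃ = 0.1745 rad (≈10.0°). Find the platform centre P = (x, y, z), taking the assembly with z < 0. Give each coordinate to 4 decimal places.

(-0.0628, -0.0823, -0.4313)

φ1=0.0°: virtual centre (0.2464, 0.0000, -0.1149), radius l
arm 2 at φ=120.0°: (R−r)+L cos θ2 = 0.2561;  S2 = (-0.1280, 0.2218, -0.1061)
φ3=240.0°: virtual centre (-0.1489, -0.2578, -0.0260), radius l
eliminate P² terms by subtracting sphere 1 from 2 and 3
[-0.7489 0.4435 0.0177]·P = 0.0029;  [-0.7906 -0.5157 0.1777]·P = 0.0154
det = 0.7368;  x = -0.0113+0.1194z,  y = -0.0125+0.1617z
sphere 1 gives Az²+Bz+C=0 with A=1.0404, B=0.1642, C=-0.1227;  B²−4AC=0.5377;  roots -0.4313, 0.2735;  negative root z = -0.4313
x = -0.0628, y = -0.0823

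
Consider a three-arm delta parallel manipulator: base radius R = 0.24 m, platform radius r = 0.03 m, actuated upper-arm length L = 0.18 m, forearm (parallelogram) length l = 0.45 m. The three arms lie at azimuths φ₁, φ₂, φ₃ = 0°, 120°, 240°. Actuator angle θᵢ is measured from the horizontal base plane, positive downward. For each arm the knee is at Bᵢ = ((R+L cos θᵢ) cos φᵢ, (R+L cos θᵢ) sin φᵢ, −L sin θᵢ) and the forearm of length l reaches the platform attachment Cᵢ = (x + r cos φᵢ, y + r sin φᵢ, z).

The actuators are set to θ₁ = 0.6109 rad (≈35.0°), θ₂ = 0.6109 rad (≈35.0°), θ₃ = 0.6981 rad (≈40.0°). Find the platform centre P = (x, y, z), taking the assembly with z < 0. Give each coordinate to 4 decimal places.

(0.0065, 0.0112, -0.3846)

arm 1 at φ=0.0°: e+L cos θ1 = 0.3574;  S1 = (0.3574, 0.0000, -0.1032)
φ2=120.0°: virtual centre (-0.1787, 0.3096, -0.1032), radius l
S3 = (0.3479·cos240.0°, 0.3479·sin240.0°, -0.1157) = (-0.1739, -0.3013, -0.1157)
subtract pairs → two planes through P
[-1.0723 0.6191 0.0000]·P = 0.0000;  [-1.0628 -0.6026 -0.0249]·P = -0.0040
Cramer: x(z) = 0.0019-0.0118z;  y(z) = 0.0033-0.0205z
into |P−S₁|² = l²: 1.0006z² + 0.2148z + -0.0654 = 0;  Δ = 0.3080;  z = -0.3846 or 0.1700 → z<0 root = -0.3846
x = 0.0065, y = 0.0112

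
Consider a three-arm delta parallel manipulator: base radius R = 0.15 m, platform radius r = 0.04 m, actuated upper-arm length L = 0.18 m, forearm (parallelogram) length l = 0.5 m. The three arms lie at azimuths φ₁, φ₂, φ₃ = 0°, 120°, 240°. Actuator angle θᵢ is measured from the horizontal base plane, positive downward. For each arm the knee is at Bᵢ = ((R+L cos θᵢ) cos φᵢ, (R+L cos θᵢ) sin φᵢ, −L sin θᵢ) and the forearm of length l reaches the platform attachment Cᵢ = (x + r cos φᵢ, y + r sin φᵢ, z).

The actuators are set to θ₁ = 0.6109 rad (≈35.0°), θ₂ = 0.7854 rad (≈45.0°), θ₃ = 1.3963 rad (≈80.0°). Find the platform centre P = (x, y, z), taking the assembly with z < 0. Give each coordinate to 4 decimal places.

(0.1157, 0.1351, -0.5633)

arm 1 at φ=0.0°: e+L cos θ1 = 0.2574;  O1 = (0.2574, 0.0000, -0.1032)
O2 = (0.2373·cos120.0°, 0.2373·sin120.0°, -0.1273) = (-0.1186, 0.2055, -0.1273)
φ3=240.0°: virtual centre (-0.0706, -0.1223, -0.1773), radius l
|O₂|²−|O₁|² = -0.0044;  |O₃|²−|O₁|² = -0.0256
plane₁₂: -0.7522x+0.4110y+-0.0481z = -0.0044
Cramer: x(z) = 0.0255-0.1600z;  y(z) = 0.0360-0.1759z
sphere 1 gives Az²+Bz+C=0 with A=1.0566, B=0.2681, C=-0.1843;  B²−4AC=0.8506;  roots -0.5633, 0.3096;  negative root z = -0.5633
x = 0.1157, y = 0.1351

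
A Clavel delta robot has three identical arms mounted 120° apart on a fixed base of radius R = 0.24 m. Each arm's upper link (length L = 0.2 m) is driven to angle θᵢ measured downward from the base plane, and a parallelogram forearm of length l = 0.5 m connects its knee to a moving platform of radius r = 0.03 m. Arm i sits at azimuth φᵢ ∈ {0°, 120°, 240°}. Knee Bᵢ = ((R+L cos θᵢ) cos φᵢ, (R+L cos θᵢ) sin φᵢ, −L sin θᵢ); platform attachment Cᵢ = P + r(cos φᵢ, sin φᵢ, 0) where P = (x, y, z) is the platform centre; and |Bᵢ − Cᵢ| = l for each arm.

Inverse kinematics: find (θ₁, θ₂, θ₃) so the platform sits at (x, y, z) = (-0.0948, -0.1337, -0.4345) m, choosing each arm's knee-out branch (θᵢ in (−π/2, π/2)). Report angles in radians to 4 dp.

rotate P by −φ1: (-0.0948, -0.1337, -0.4345)
  A cos θ + B sin θ = C:  0.3048·cos θ + -0.4345·sin θ = -0.2239
  γ=atan2(-0.4345,0.3048)=-0.9591;  ψ=arccos(-0.4219)=2.0063;  θ1=γ+ψ≈1.0473
φ2=120.0° → target in arm frame (-0.0684, 0.1489)
  A cos θ + B sin θ = C:  0.2784·cos θ + -0.4345·sin θ = -0.1962
  θ2 = atan2(B,A) + arccos(C/0.5160) = 0.9598
rotate P by −φ3: (0.1632, -0.0152, -0.4345)
  A cos θ + B sin θ = C:  0.0468·cos θ + -0.4345·sin θ = 0.0470
  γ=atan2(-0.4345,0.0468)=-1.4635;  ψ=arccos(0.1075)=1.4631;  θ3=γ+ψ≈-0.0004

θ₁ = 1.0473, θ₂ = 0.9598, θ₃ = -0.0004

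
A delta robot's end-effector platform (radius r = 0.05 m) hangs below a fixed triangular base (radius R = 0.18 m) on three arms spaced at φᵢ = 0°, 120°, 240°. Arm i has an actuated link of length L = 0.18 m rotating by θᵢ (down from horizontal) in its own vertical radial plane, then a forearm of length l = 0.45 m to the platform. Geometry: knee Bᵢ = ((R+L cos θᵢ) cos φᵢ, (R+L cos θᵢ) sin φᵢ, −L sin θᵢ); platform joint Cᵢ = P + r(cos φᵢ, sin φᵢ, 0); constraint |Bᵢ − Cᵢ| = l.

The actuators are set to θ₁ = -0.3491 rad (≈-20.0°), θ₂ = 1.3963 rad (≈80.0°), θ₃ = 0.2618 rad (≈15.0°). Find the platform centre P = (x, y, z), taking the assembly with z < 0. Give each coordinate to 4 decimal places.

φ1=0.0°: virtual centre (0.2991, 0.0000, 0.0616), radius l
arm 2 at φ=120.0°: e+L cos θ2 = 0.1613;  S2 = (-0.0806, 0.1396, -0.1773)
S3 = (0.3039·cos240.0°, 0.3039·sin240.0°, -0.0466) = (-0.1519, -0.2632, -0.0466)
eliminate P² terms by subtracting sphere 1 from 2 and 3
linear system: -0.7595x+0.2793y = -0.0359−-0.4777z; -0.9022x+-0.5263y = 0.0012−-0.2163z
Cramer: x(z) = 0.0284-0.4785z;  y(z) = -0.0511+0.4091z
quadratic in z: (1.3963)z²+(0.0941)z+(-0.1228)=0, √Δ=0.8336 → z ∈ {-0.3322, 0.2648}; z = -0.3322 (taking z<0)
x = 0.1874, y = -0.1870

(0.1874, -0.1870, -0.3322)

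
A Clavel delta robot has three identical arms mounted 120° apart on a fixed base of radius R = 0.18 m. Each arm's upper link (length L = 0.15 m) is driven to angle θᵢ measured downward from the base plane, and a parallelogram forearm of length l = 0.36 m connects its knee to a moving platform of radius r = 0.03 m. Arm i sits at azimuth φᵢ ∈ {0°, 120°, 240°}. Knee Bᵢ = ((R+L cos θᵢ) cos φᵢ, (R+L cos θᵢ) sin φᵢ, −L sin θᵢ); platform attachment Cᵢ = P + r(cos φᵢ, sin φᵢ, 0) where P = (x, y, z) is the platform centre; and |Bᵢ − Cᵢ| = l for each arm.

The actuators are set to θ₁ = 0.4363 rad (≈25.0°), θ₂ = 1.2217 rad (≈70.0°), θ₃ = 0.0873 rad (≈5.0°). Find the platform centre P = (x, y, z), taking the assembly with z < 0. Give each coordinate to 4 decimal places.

(0.0354, -0.1236, -0.2904)

centre 1 = (0.2859·cos0.0°, 0.2859·sin0.0°, -0.0634) = (0.2859, 0.0000, -0.0634)
arm 2 at φ=120.0°: (R−r)+L cos θ2 = 0.2013;  centre 2 = (-0.1007, 0.1743, -0.1410)
centre 3 = (0.2994·cos240.0°, 0.2994·sin240.0°, -0.0131) = (-0.1497, -0.2593, -0.0131)
subtract pairs → two planes through P
[-0.7732 0.3487 -0.1551]·P = -0.0254;  [-0.8713 -0.5186 0.1006]·P = 0.0040
det = 0.7048;  x = 0.0167+-0.0644z,  y = -0.0358+0.3022z
into |P−centre ₁|² = l²: 1.0954z² + 0.1398z + -0.0518 = 0;  Δ = 0.2465;  z = -0.2904 or 0.1628 → z<0 root = -0.2904
x = 0.0354, y = -0.1236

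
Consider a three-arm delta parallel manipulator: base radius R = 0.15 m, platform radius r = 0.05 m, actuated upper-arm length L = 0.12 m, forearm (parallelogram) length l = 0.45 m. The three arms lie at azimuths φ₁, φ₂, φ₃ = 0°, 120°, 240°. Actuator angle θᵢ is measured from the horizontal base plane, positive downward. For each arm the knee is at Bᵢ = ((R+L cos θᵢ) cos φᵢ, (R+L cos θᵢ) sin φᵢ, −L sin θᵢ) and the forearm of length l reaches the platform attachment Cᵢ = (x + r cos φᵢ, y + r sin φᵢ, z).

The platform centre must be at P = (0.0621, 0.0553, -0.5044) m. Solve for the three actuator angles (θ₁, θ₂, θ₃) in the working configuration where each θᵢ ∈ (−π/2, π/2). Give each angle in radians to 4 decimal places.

arm 1 (φ=0.0°): x'=0.0621, y'=0.0553
  A=0.0379, B=-0.5044, C=(l²−L²−A²−y'²−z²)/(2L)=-0.2951
  θ1 = atan2(B,A) + arccos(C/0.5058) = 0.6978
φ2=120.0° → target in arm frame (0.0168, -0.0814)
  e−x'=0.0832;  (l²−L²−(e−x')²−y'²−z²)/2L = -0.3328
  γ=atan2(-0.5044,0.0832)=-1.4074;  ψ=arccos(-0.6510)=2.2796;  θ2=γ+ψ≈0.8722
rotate P by −φ3: (-0.0789, 0.0261, -0.5044)
  A cos θ + B sin θ = C:  0.1789·cos θ + -0.5044·sin θ = -0.4126
  θ3 = atan2(B,A) + arccos(C/0.5352) = 1.2212

θ₁ = 0.6978, θ₂ = 0.8722, θ₃ = 1.2212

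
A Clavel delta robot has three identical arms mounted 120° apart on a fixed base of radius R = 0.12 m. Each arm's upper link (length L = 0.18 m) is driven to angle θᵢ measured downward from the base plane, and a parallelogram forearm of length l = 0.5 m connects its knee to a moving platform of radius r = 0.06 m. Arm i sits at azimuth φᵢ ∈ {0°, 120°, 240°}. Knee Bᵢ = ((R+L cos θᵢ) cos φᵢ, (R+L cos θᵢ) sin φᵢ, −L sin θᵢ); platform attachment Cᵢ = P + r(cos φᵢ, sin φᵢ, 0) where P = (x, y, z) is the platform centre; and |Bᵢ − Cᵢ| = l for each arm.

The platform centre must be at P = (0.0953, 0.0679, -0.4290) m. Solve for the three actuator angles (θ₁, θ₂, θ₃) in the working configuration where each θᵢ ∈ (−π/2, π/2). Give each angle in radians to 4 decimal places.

rotate P by −φ1: (0.0953, 0.0679, -0.4290)
  A cos θ + B sin θ = C:  -0.0353·cos θ + -0.4290·sin θ = 0.0770
  θ1 = atan2(B,A) + arccos(C/0.4304) = -0.2618
rotate P by −φ2: (0.0112, -0.1165, -0.4290)
  A=0.0488, B=-0.4290, C=(l²−L²−A²−y'²−z²)/(2L)=0.0489
  θ2 = atan2(B,A) + arccos(C/0.4318) = -0.0001
φ3=240.0° → target in arm frame (-0.1065, 0.0486)
  e−x'=0.1665;  (l²−L²−(e−x')²−y'²−z²)/2L = 0.0097
  θ3 = atan2(B,A) + arccos(C/0.4602) = 0.3490

θ₁ = -0.2618, θ₂ = -0.0001, θ₃ = 0.3490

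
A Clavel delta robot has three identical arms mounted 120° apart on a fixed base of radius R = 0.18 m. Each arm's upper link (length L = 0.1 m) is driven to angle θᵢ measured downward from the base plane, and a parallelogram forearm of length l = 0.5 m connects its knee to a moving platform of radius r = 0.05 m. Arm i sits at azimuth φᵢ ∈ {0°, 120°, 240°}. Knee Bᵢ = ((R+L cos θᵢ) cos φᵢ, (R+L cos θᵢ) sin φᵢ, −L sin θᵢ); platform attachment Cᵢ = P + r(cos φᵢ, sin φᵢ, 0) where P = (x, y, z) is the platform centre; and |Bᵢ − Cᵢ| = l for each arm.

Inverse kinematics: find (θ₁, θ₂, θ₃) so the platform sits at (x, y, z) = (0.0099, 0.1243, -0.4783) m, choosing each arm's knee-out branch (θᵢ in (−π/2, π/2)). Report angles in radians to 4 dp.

arm 1 (φ=0.0°): x'=0.0099, y'=0.1243
  A=0.1201, B=-0.4783, C=(l²−L²−A²−y'²−z²)/(2L)=-0.0932
  γ=atan2(-0.4783,0.1201)=-1.3248;  ψ=arccos(-0.1890)=1.7610;  θ1=γ+ψ≈0.4362
φ2=120.0° → target in arm frame (0.1027, -0.0707)
  A=0.0273, B=-0.4783, C=(l²−L²−A²−y'²−z²)/(2L)=0.0274
  √(A²+B²)=0.4791;  θ2 = -1.5138+1.5136 ≈ -0.0002
φ3=240.0° → target in arm frame (-0.1126, -0.0536)
  A cos θ + B sin θ = C:  0.2426·cos θ + -0.4783·sin θ = -0.2525
  γ=atan2(-0.4783,0.2426)=-1.1014;  ψ=arccos(-0.4708)=2.0610;  θ3=γ+ψ≈0.9596

θ₁ = 0.4362, θ₂ = -0.0002, θ₃ = 0.9596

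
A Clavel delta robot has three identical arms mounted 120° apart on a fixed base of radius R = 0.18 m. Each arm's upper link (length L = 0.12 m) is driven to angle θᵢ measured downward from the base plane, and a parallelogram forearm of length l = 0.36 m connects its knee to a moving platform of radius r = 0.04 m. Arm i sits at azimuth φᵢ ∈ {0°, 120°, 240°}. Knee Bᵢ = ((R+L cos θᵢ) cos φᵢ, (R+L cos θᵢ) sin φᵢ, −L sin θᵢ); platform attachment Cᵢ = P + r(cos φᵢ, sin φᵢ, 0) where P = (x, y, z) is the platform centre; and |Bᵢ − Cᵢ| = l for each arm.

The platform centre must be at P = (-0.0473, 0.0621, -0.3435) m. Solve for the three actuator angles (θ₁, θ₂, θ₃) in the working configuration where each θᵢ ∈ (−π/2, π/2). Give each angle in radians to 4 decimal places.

θ₁ = 0.9597, θ₂ = 0.2615, θ₃ = 0.8728

φ1=0.0° → target in arm frame (-0.0473, 0.0621)
  e−x'=0.1873;  (l²−L²−(e−x')²−y'²−z²)/2L = -0.1739
  θ1 = atan2(B,A) + arccos(C/0.3912) = 0.9597
φ2=120.0° → target in arm frame (0.0774, 0.0099)
  e−x'=0.0626;  (l²−L²−(e−x')²−y'²−z²)/2L = -0.0284
  θ2 = atan2(B,A) + arccos(C/0.3492) = 0.2615
φ3=240.0° → target in arm frame (-0.0301, -0.0720)
  e−x'=0.1701;  (l²−L²−(e−x')²−y'²−z²)/2L = -0.1538
  √(A²+B²)=0.3833;  θ3 = -1.1109+1.9838 ≈ 0.8728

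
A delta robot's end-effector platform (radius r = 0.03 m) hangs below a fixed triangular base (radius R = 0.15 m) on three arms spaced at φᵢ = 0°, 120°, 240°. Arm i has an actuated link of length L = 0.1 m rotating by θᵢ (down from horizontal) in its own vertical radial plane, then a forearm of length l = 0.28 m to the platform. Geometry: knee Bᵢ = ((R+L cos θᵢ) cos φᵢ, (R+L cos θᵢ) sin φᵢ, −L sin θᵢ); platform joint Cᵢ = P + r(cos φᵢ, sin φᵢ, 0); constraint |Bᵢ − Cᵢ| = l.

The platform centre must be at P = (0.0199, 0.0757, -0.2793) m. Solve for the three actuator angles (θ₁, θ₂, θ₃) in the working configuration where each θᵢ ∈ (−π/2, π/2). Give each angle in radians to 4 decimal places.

rotate P by −φ1: (0.0199, 0.0757, -0.2793)
  e−x'=0.1001;  (l²−L²−(e−x')²−y'²−z²)/2L = -0.1268
  θ1 = atan2(B,A) + arccos(C/0.2967) = 0.7857
arm 2 (φ=120.0°): x'=0.0556, y'=-0.0551
  A cos θ + B sin θ = C:  0.0644·cos θ + -0.2793·sin θ = -0.0839
  γ=atan2(-0.2793,0.0644)=-1.3442;  ψ=arccos(-0.2929)=1.8680;  θ2=γ+ψ≈0.5238
rotate P by −φ3: (-0.0755, -0.0206, -0.2793)
  A cos θ + B sin θ = C:  0.1955·cos θ + -0.2793·sin θ = -0.2413
  γ=atan2(-0.2793,0.1955)=-0.9601;  ψ=arccos(-0.7077)=2.3571;  θ3=γ+ψ≈1.3970

θ₁ = 0.7857, θ₂ = 0.5238, θ₃ = 1.3970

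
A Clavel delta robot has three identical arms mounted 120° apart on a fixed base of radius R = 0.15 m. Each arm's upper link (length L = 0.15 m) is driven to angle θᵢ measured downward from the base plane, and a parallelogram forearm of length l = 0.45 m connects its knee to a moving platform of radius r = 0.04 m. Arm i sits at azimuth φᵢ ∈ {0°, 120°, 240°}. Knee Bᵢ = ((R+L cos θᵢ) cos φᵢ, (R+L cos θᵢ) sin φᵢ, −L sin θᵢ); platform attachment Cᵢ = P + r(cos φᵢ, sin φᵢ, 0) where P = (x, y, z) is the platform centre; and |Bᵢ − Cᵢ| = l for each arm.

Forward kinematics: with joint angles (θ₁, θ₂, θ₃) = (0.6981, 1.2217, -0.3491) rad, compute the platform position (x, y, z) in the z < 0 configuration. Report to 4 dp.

arm 1 at φ=0.0°: (R−r)+L cos θ1 = 0.2249;  O1 = (0.2249, 0.0000, -0.0964)
O2 = (0.1613·cos120.0°, 0.1613·sin120.0°, -0.1410) = (-0.0807, 0.1397, -0.1410)
φ3=240.0°: virtual centre (-0.1255, -0.2173, 0.0513), radius l
|O₂|²−|O₁|² = -0.0140;  |O₃|²−|O₁|² = 0.0057
[-0.6111 0.2794 -0.0891]·P = -0.0140;  [-0.7008 -0.4347 0.2954]·P = 0.0057
det = 0.4614;  x = 0.0097+0.0950z,  y = -0.0288+0.5266z
into |P−O₁|² = l²: 1.2863z² + 0.1216z + -0.1461 = 0;  Δ = 0.7663;  z = -0.3875 or 0.2930 → z<0 root = -0.3875
x = -0.0271, y = -0.2329

(-0.0271, -0.2329, -0.3875)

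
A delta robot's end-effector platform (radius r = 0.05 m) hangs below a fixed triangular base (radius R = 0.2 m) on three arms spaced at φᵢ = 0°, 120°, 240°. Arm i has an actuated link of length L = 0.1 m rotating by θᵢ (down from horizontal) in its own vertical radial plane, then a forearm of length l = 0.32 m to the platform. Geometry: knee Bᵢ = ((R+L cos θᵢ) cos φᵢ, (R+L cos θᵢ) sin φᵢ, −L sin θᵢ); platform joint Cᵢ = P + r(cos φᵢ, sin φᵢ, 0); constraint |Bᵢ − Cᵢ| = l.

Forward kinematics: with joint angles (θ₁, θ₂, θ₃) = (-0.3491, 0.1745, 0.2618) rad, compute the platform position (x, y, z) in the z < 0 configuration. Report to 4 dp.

(0.0294, 0.0048, -0.2031)

arm 1 at φ=0.0°: (R−r)+L cos θ1 = 0.2440;  centre 1 = (0.2440, 0.0000, 0.0342)
φ2=120.0°: virtual centre (-0.1242, 0.2152, -0.0174), radius l
φ3=240.0°: virtual centre (-0.1233, -0.2136, -0.0259), radius l
subtract pairs → two planes through P
[-0.7364 0.4304 -0.1031]·P = 0.0014;  [-0.7345 -0.4271 -0.1202]·P = 0.0008
det = 0.6307;  x = -0.0015+-0.1519z,  y = 0.0007+-0.0202z
quadratic in z: (1.0235)z²+(0.0061)z+(-0.0410)=0, √Δ=0.4097 → z ∈ {-0.2031, 0.1972}; z = -0.2031 (taking z<0)
x = 0.0294, y = 0.0048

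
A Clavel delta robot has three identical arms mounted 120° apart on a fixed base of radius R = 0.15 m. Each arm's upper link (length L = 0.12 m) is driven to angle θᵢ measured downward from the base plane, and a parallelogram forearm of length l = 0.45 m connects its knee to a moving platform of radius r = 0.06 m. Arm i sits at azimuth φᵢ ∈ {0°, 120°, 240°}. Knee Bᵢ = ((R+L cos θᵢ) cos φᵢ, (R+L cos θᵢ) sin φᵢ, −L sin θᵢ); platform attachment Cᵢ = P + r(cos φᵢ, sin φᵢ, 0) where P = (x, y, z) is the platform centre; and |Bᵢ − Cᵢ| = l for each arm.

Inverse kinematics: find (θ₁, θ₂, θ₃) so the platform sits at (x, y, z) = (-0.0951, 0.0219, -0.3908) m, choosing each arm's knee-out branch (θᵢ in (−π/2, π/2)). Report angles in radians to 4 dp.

arm 1 (φ=0.0°): x'=-0.0951, y'=0.0219
  A cos θ + B sin θ = C:  0.1851·cos θ + -0.3908·sin θ = 0.0026
  √(A²+B²)=0.4324;  θ1 = -1.1285+1.5647 ≈ 0.4362
arm 2 (φ=120.0°): x'=0.0665, y'=0.0714
  A=0.0235, B=-0.3908, C=(l²−L²−A²−y'²−z²)/(2L)=0.1239
  √(A²+B²)=0.3915;  θ2 = -1.5108+1.2489 ≈ -0.2619
arm 3 (φ=240.0°): x'=0.0286, y'=-0.0933
  e−x'=0.0614;  (l²−L²−(e−x')²−y'²−z²)/2L = 0.0954
  √(A²+B²)=0.3956;  θ3 = -1.4149+1.3272 ≈ -0.0877

θ₁ = 0.4362, θ₂ = -0.2619, θ₃ = -0.0877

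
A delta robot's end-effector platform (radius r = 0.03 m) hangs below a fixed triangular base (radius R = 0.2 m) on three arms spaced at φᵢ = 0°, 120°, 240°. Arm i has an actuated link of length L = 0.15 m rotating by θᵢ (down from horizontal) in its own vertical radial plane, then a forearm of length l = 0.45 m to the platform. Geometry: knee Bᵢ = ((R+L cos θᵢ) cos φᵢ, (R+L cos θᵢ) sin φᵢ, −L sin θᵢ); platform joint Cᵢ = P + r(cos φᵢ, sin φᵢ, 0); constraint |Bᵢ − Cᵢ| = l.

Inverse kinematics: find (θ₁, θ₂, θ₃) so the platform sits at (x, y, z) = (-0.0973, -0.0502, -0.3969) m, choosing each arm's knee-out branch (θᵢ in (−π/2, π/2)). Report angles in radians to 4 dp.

θ₁ = 0.9596, θ₂ = 0.5232, θ₃ = 0.0872

φ1=0.0° → target in arm frame (-0.0973, -0.0502)
  A cos θ + B sin θ = C:  0.2673·cos θ + -0.3969·sin θ = -0.1717
  √(A²+B²)=0.4785;  θ1 = -0.9781+1.9377 ≈ 0.9596
arm 2 (φ=120.0°): x'=0.0052, y'=0.1094
  A cos θ + B sin θ = C:  0.1648·cos θ + -0.3969·sin θ = -0.0555
  θ2 = atan2(B,A) + arccos(C/0.4298) = 0.5232
φ3=240.0° → target in arm frame (0.0921, -0.0592)
  e−x'=0.0779;  (l²−L²−(e−x')²−y'²−z²)/2L = 0.0430
  √(A²+B²)=0.4045;  θ3 = -1.3770+1.4642 ≈ 0.0872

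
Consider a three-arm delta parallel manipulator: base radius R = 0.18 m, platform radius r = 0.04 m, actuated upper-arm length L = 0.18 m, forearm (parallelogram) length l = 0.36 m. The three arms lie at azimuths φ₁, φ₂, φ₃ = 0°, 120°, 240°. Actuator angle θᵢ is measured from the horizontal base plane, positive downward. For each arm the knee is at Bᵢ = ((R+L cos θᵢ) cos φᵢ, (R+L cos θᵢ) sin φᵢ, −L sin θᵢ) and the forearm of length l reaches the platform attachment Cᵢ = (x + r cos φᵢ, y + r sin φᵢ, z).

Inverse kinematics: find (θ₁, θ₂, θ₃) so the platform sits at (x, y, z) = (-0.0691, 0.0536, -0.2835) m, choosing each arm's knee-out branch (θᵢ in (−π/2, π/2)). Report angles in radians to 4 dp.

arm 1 (φ=0.0°): x'=-0.0691, y'=0.0536
  e−x'=0.2091;  (l²−L²−(e−x')²−y'²−z²)/2L = -0.0827
  √(A²+B²)=0.3523;  θ1 = -0.9353+1.8077 ≈ 0.8724
arm 2 (φ=120.0°): x'=0.0810, y'=0.0330
  e−x'=0.0590;  (l²−L²−(e−x')²−y'²−z²)/2L = 0.0340
  γ=atan2(-0.2835,0.0590)=-1.3655;  ψ=arccos(0.1175)=1.4530;  θ2=γ+ψ≈0.0875
arm 3 (φ=240.0°): x'=-0.0119, y'=-0.0866
  A cos θ + B sin θ = C:  0.1519·cos θ + -0.2835·sin θ = -0.0382
  θ3 = atan2(B,A) + arccos(C/0.3216) = 0.6108

θ₁ = 0.8724, θ₂ = 0.0875, θ₃ = 0.6108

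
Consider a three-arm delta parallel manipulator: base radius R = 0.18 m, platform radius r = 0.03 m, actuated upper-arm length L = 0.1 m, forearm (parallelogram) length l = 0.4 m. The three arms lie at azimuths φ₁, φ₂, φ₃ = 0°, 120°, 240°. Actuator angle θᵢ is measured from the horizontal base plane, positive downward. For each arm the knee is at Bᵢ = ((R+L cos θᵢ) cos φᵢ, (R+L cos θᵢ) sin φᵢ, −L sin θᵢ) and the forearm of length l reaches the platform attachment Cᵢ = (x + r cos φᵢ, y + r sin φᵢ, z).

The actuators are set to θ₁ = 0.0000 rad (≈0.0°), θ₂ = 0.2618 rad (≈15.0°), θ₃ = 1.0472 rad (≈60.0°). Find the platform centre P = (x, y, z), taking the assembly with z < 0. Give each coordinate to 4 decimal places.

(0.0696, 0.0770, -0.3486)

O1 = (0.2500·cos0.0°, 0.2500·sin0.0°, 0.0000) = (0.2500, 0.0000, 0.0000)
arm 2 at φ=120.0°: ρ2 = 0.2466;  O2 = (-0.1233, 0.2136, -0.0259)
arm 3 at φ=240.0°: ρ3 = 0.2000;  O3 = (-0.1000, -0.1732, -0.0866)
eliminate P² terms by subtracting sphere 1 from 2 and 3
linear system: -0.7466x+0.4271y = -0.0010−-0.0518z; -0.7000x+-0.3464y = -0.0150−-0.1732z
Cramer: x(z) = 0.0121-0.1648z;  y(z) = 0.0188-0.1669z
sphere 1 gives Az²+Bz+C=0 with A=1.0550, B=0.0721, C=-0.1031;  B²−4AC=0.4401;  roots -0.3486, 0.2802;  negative root z = -0.3486
x = 0.0696, y = 0.0770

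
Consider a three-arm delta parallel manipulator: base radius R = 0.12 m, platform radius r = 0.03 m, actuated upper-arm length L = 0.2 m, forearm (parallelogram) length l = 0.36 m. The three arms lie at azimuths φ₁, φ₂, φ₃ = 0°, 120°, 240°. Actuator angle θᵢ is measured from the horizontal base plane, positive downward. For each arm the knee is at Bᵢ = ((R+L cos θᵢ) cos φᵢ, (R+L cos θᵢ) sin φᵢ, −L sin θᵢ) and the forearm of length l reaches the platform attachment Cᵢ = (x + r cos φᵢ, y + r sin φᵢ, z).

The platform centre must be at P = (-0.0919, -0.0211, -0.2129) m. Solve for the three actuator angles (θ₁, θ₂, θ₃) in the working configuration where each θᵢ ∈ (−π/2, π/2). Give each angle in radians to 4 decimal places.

rotate P by −φ1: (-0.0919, -0.0211, -0.2129)
  A=0.1819, B=-0.2129, C=(l²−L²−A²−y'²−z²)/(2L)=0.0269
  θ1 = atan2(B,A) + arccos(C/0.2800) = 0.6110
arm 2 (φ=120.0°): x'=0.0277, y'=0.0901
  e−x'=0.0623;  (l²−L²−(e−x')²−y'²−z²)/2L = 0.0807
  √(A²+B²)=0.2218;  θ2 = -1.2860+1.1987 ≈ -0.0874
φ3=240.0° → target in arm frame (0.0642, -0.0690)
  A=0.0258, B=-0.2129, C=(l²−L²−A²−y'²−z²)/(2L)=0.0971
  θ3 = atan2(B,A) + arccos(C/0.2145) = -0.3494

θ₁ = 0.6110, θ₂ = -0.0874, θ₃ = -0.3494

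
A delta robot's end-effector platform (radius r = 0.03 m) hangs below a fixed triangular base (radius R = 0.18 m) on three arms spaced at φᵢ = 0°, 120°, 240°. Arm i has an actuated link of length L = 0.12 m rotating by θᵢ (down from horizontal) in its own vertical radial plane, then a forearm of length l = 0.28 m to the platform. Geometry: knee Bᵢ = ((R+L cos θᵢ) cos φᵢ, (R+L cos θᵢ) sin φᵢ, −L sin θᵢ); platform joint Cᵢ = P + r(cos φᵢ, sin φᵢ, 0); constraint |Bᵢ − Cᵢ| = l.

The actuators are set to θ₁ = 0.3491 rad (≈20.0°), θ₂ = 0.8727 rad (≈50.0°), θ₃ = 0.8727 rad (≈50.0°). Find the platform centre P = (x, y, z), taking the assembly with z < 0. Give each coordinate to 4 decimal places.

arm 1 at φ=0.0°: ρ1 = 0.2628;  S1 = (0.2628, 0.0000, -0.0410)
φ2=120.0°: virtual centre (-0.1136, 0.1967, -0.0919), radius l
φ3=240.0°: virtual centre (-0.1136, -0.1967, -0.0919), radius l
|S₂|²−|S₁|² = -0.0107;  |S₃|²−|S₁|² = -0.0107
linear system: -0.7527x+0.3934y = -0.0107−-0.1018z; -0.7527x+-0.3934y = -0.0107−-0.1018z
Cramer: x(z) = 0.0142-0.1352z;  y(z) = 0.0000+0.0000z
into |P−S₁|² = l²: 1.0183z² + 0.1493z + -0.0149 = 0;  Δ = 0.0831;  z = -0.2149 or 0.0682 → z<0 root = -0.2149
x = 0.0433, y = 0.0000

(0.0433, 0.0000, -0.2149)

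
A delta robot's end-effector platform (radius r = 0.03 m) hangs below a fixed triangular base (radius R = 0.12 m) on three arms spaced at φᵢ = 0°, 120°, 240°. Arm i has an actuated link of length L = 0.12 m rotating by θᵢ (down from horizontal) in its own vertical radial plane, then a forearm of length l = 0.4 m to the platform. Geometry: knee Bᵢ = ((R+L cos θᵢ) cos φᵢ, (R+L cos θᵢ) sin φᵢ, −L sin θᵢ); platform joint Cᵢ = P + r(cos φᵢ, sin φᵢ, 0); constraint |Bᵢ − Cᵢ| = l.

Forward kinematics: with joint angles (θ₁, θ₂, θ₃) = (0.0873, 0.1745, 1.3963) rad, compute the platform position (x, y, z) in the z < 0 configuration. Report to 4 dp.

O1 = (0.2095·cos0.0°, 0.2095·sin0.0°, -0.0105) = (0.2095, 0.0000, -0.0105)
φ2=120.0°: virtual centre (-0.1041, 0.1803, -0.0208), radius l
arm 3 at φ=240.0°: (R−r)+L cos θ3 = 0.1108;  O3 = (-0.0554, -0.0960, -0.1182)
subtract pairs → two planes through P
[-0.6273 0.3606 -0.0207]·P = -0.0002;  [-0.5299 -0.1920 -0.2154]·P = -0.0178
Cramer: x(z) = 0.0207-0.2622z;  y(z) = 0.0354-0.3985z
sphere 1 gives Az²+Bz+C=0 with A=1.2276, B=0.0917, C=-0.1230;  B²−4AC=0.6123;  roots -0.3561, 0.2814;  negative root z = -0.3561
x = 0.1141, y = 0.1773

(0.1141, 0.1773, -0.3561)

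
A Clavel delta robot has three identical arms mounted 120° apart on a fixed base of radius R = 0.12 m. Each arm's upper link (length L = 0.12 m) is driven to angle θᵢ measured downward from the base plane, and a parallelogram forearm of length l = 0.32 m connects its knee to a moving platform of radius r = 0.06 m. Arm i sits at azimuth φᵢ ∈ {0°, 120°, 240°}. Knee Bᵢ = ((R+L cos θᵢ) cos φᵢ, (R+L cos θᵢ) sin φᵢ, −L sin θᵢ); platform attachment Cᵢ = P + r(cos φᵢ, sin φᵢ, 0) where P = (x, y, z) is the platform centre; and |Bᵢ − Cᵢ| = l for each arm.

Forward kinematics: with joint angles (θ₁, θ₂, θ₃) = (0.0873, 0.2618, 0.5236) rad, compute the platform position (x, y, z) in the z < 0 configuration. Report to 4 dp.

arm 1 at φ=0.0°: e+L cos θ1 = 0.1795;  centre 1 = (0.1795, 0.0000, -0.0105)
arm 2 at φ=120.0°: e+L cos θ2 = 0.1759;  centre 2 = (-0.0880, 0.1523, -0.0311)
arm 3 at φ=240.0°: e+L cos θ3 = 0.1639;  centre 3 = (-0.0820, -0.1420, -0.0600)
|centre ₂|²−|centre ₁|² = -0.0004;  |centre ₃|²−|centre ₁|² = -0.0019
[-0.5350 0.3047 -0.0412]·P = -0.0004;  [-0.5230 -0.2839 -0.0991]·P = -0.0019
det = 0.3113;  x = 0.0022+-0.1346z,  y = 0.0025+-0.1011z
sphere 1 gives Az²+Bz+C=0 with A=1.0283, B=0.0681, C=-0.0708;  B²−4AC=0.2961;  roots -0.2977, 0.2314;  negative root z = -0.2977
x = 0.0423, y = 0.0326

(0.0423, 0.0326, -0.2977)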